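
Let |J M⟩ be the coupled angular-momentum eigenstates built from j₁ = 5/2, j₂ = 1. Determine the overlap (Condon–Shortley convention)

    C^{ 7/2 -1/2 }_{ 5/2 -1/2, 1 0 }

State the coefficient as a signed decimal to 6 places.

j₁+j₂−J=0  J+j₁−j₂=5  J−j₁+j₂=2  j₁+j₂+J+1=8
(j₁±m₁, j₂±m₂, J±M) = (2,3,1,1,3,4)
P² = 576/7
sum k=0..0:
  [0] +1/12 = 1/12
S = 1/12
C² = P²·S² = 4/7 ; C = +0.755929

+0.755929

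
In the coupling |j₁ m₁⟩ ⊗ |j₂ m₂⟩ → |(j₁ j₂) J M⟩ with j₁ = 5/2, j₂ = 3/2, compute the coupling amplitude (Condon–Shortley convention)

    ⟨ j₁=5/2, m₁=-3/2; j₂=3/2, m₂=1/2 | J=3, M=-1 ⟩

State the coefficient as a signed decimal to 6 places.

√[7·1!4!2!/8! · 1!4!2!1!2!4!] = √(96/5)
  +(−1)^0/∏(0,1,4,2,0,0)! = 1/48  (running 1/48)
  +(−1)^1/∏(1,0,3,1,1,1)! = -1/6  (running -7/48)
⟨..|..⟩ = √(96/5)·(-7/48) = -0.639010

-0.639010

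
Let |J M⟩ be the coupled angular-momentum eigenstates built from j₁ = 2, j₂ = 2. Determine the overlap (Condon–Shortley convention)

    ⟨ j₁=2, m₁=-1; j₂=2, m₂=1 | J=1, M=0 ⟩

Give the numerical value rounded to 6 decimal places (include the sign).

j₁+j₂−J=3  J+j₁−j₂=1  J−j₁+j₂=1  j₁+j₂+J+1=6
(j₁±m₁, j₂±m₂, J±M) = (1,3,3,1,1,1)
P² = 9/10
sum k=2..3:
  [2] +1/2 = 1/2
  [3] −1/6 = -1/6
S = 1/3
C² = P²·S² = 1/10 ; C = +0.316228

+0.316228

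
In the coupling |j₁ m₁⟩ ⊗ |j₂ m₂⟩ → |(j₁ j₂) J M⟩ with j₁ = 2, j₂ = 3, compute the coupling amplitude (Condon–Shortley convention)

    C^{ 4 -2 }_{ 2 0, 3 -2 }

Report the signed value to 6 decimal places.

+√(12/35) = +0.585540

triangle: 1!×3!×5!/10! = 720/3628800
(j±m)!: 2!×2!×1!×5!×2!×6! = 691200
prefactor² = (2J+1)×Δ×N² = 8640/7
  k=0: +1/(0!×1!×2!×1!×1!×4!) = 1/48
  k=1: −1/(1!×0!×1!×0!×2!×5!) = -1/240
Σ = 1/60  ⇒  CG² = 8640/7×1/60² = 12/35
CG = +√(12/35) = +0.585540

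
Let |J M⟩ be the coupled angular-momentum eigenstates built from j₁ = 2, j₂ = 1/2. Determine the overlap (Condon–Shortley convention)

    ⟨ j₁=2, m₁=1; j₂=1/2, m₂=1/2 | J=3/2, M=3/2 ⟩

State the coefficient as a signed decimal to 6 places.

triangle: 1!·3!·0!/5! = 6/120
(j±m)!: 3!·1!·1!·0!·3!·0! = 36
prefactor² = (2J+1)·Δ·N² = 36/5
  k=1: −1/(1!·0!·0!·0!·3!·0!) = -1/6
Σ = -1/6  ⇒  CG² = 36/5·(-1/6)² = 1/5
CG = −√(1/5) = -0.447214

−√(1/5) = -0.447214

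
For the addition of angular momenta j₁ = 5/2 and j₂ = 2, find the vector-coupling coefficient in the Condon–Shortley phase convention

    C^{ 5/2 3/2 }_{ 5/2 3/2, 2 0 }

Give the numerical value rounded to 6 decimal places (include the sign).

√[6·2!3!2!/8! · 4!1!2!2!4!1!] = √(288/35)
  +(−1)^0/∏(0,2,1,2,2,0)! = 1/8  (running 1/8)
  +(−1)^1/∏(1,1,0,1,3,1)! = -1/6  (running -1/24)
⟨..|..⟩ = √(288/35)·(-1/24) = -0.119523

−√(1/70) ≈ -0.119523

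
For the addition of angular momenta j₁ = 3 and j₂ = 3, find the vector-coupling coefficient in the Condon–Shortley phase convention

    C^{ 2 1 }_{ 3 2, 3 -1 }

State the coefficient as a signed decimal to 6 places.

-0.422577

√[5·4!2!2!/9! · 5!1!2!4!3!1!] = √(320/7)
  +(−1)^0/∏(0,4,1,2,1,0)! = 1/48  (running 1/48)
  +(−1)^1/∏(1,3,0,1,2,1)! = -1/12  (running -1/16)
⟨..|..⟩ = √(320/7)·(-1/16) = -0.422577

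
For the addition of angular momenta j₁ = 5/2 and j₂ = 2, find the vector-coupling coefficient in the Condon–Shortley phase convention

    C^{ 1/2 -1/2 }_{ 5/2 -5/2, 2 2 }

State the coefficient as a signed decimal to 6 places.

+√(1/3) = +0.577350

√[2·4!1!0!/6! · 0!5!4!0!0!1!] = √(192)
  +(−1)^4/∏(4,0,1,0,0,0)! = 1/24  (running 1/24)
⟨..|..⟩ = √(192)·(1/24) = +0.577350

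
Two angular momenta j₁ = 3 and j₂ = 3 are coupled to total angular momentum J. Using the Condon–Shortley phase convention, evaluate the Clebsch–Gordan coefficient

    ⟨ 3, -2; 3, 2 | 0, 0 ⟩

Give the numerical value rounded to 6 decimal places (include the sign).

−√(1/7) ≈ -0.377964

triangle: 6!*0!*0!/7! = 720/5040
(j±m)!: 1!*5!*5!*1!*0!*0! = 14400
prefactor² = (2J+1)*Δ*N² = 14400/7
  k=5: −1/(5!*1!*0!*0!*0!*0!) = -1/120
Σ = -1/120  ⇒  CG² = 14400/7*(-1/120)² = 1/7
CG = −√(1/7) = -0.377964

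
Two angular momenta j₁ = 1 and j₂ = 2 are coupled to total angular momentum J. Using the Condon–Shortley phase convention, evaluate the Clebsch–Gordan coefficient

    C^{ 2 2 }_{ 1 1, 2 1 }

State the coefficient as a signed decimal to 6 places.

+√(1/3) = +0.577350

j₁+j₂−J=1  J+j₁−j₂=1  J−j₁+j₂=3  j₁+j₂+J+1=6
(j₁±m₁, j₂±m₂, J±M) = (2,0,3,1,4,0)
P² = 12
sum k=0..0:
  [0] +1/6 = 1/6
S = 1/6
C² = P²·S² = 1/3 ; C = +0.577350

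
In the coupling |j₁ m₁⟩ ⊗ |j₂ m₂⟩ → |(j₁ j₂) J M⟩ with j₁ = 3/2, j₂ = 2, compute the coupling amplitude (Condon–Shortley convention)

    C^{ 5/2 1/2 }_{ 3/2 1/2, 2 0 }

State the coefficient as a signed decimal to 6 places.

j₁+j₂−J=1  J+j₁−j₂=2  J−j₁+j₂=3  j₁+j₂+J+1=7
(j₁±m₁, j₂±m₂, J±M) = (2,1,2,2,3,2)
P² = 48/35
sum k=0..1:
  [0] +1/2 = 1/2
  [1] −1/4 = -1/4
S = 1/4
C² = P²·S² = 3/35 ; C = +0.292770

+√(3/35) ≈ +0.292770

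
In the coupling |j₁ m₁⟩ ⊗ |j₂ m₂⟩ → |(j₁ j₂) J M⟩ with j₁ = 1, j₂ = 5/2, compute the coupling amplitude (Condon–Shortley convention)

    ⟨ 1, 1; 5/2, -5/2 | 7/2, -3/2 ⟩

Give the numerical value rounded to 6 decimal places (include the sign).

+√(1/21) ≈ +0.218218

triangle: 0!×2!×5!/8! = 240/40320
(j±m)!: 2!×0!×0!×5!×2!×5! = 57600
prefactor² = (2J+1)×Δ×N² = 19200/7
  k=0: +1/(0!×0!×0!×0!×2!×5!) = 1/240
Σ = 1/240  ⇒  CG² = 19200/7×1/240² = 1/21
CG = +√(1/21) = +0.218218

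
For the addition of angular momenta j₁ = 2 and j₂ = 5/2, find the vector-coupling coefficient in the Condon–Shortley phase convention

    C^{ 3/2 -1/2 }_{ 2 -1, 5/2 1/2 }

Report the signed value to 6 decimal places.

+√(5/21) ≈ +0.487950

√[4·3!1!2!/7! · 1!3!3!2!1!2!] = √(48/35)
  +(−1)^2/∏(2,1,1,1,0,1)! = 1/2  (running 1/2)
  +(−1)^3/∏(3,0,0,0,1,2)! = -1/12  (running 5/12)
⟨..|..⟩ = √(48/35)·(5/12) = +0.487950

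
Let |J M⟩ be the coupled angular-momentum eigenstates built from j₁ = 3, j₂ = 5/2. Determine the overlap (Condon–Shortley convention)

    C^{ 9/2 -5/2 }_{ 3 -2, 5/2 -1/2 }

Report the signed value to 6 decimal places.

-0.497468

√[10·1!5!4!/11! · 1!5!2!3!2!7!] = √(115200/11)
  +(−1)^0/∏(0,1,5,2,0,2)! = 1/480  (running 1/480)
  +(−1)^1/∏(1,0,4,1,1,3)! = -1/144  (running -7/1440)
⟨..|..⟩ = √(115200/11)·(-7/1440) = -0.497468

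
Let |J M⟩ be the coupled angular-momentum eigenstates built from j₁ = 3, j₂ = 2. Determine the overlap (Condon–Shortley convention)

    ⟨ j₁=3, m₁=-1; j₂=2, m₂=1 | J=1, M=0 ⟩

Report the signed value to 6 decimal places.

j₁+j₂−J=4  J+j₁−j₂=2  J−j₁+j₂=0  j₁+j₂+J+1=7
(j₁±m₁, j₂±m₂, J±M) = (2,4,3,1,1,1)
P² = 288/35
sum k=3..3:
  [3] −1/6 = -1/6
S = -1/6
C² = P²·S² = 8/35 ; C = -0.478091

-0.478091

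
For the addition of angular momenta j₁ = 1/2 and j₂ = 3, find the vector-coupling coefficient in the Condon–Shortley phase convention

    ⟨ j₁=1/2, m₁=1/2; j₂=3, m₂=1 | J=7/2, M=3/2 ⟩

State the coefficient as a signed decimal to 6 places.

√[8·0!1!6!/8! · 1!0!4!2!5!2!] = √(11520/7)
  +(−1)^0/∏(0,0,0,4,1,2)! = 1/48  (running 1/48)
⟨..|..⟩ = √(11520/7)·(1/48) = +0.845154

+√(5/7) = +0.845154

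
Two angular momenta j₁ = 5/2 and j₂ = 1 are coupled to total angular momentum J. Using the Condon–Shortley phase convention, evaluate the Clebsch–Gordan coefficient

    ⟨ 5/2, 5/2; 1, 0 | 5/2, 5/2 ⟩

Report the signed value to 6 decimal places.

j₁+j₂−J=1  J+j₁−j₂=4  J−j₁+j₂=1  j₁+j₂+J+1=7
(j₁±m₁, j₂±m₂, J±M) = (5,0,1,1,5,0)
P² = 2880/7
sum k=0..0:
  [0] +1/24 = 1/24
S = 1/24
C² = P²·S² = 5/7 ; C = +0.845154

+0.845154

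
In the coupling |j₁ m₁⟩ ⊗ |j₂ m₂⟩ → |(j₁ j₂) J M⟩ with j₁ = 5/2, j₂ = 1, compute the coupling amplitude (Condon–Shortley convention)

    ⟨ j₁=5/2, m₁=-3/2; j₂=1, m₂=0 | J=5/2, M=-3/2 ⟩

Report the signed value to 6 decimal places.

-0.507093  (= −√(9/35))

triangle: 1!*4!*1!/7! = 24/5040
(j±m)!: 1!*4!*1!*1!*1!*4! = 576
prefactor² = (2J+1)*Δ*N² = 576/35
  k=0: +1/(0!*1!*4!*1!*0!*0!) = 1/24
  k=1: −1/(1!*0!*3!*0!*1!*1!) = -1/6
Σ = -1/8  ⇒  CG² = 576/35*(-1/8)² = 9/35
CG = −√(9/35) = -0.507093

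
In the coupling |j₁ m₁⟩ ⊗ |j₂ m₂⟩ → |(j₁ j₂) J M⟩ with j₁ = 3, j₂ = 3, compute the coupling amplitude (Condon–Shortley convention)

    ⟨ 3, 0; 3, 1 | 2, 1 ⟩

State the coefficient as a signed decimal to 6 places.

+0.154303

√[5·4!2!2!/9! · 3!3!4!2!3!1!] = √(96/7)
  +(−1)^2/∏(2,2,1,2,1,0)! = 1/8  (running 1/8)
  +(−1)^3/∏(3,1,0,1,2,1)! = -1/12  (running 1/24)
⟨..|..⟩ = √(96/7)·(1/24) = +0.154303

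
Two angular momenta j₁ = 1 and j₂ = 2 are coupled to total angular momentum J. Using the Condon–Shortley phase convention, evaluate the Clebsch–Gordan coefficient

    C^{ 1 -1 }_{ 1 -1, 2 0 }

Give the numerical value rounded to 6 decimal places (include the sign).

+√(1/10) = +0.316228

√[3·2!0!2!/5! · 0!2!2!2!0!2!] = √(8/5)
  +(−1)^2/∏(2,0,0,0,0,2)! = 1/4  (running 1/4)
⟨..|..⟩ = √(8/5)·(1/4) = +0.316228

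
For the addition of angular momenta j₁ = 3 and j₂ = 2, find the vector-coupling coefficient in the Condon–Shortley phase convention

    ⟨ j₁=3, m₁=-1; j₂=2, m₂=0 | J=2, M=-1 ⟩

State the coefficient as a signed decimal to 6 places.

+√(1/7) = +0.377964

triangle: 3!×3!×1!/8! = 36/40320
(j±m)!: 2!×4!×2!×2!×1!×3! = 1152
prefactor² = (2J+1)×Δ×N² = 36/7
  k=1: −1/(1!×2!×3!×1!×0!×0!) = -1/12
  k=2: +1/(2!×1!×2!×0!×1!×1!) = 1/4
Σ = 1/6  ⇒  CG² = 36/7×1/6² = 1/7
CG = +√(1/7) = +0.377964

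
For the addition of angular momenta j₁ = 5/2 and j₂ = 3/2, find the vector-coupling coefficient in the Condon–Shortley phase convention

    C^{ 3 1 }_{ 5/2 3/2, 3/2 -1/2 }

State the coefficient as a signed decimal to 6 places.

√[7·1!4!2!/8! · 4!1!1!2!4!2!] = √(96/5)
  +(−1)^0/∏(0,1,1,1,3,1)! = 1/6  (running 1/6)
  +(−1)^1/∏(1,0,0,0,4,2)! = -1/48  (running 7/48)
⟨..|..⟩ = √(96/5)·(7/48) = +0.639010

+0.639010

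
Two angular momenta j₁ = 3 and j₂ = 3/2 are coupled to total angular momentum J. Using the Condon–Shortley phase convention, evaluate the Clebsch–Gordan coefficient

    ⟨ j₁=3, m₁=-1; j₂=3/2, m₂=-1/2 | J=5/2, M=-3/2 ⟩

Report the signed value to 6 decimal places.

√[6·2!4!1!/8! · 2!4!1!2!1!4!] = √(576/35)
  +(−1)^0/∏(0,2,4,1,0,0)! = 1/48  (running 1/48)
  +(−1)^1/∏(1,1,3,0,1,1)! = -1/6  (running -7/48)
⟨..|..⟩ = √(576/35)·(-7/48) = -0.591608

-0.591608  (= −√(7/20))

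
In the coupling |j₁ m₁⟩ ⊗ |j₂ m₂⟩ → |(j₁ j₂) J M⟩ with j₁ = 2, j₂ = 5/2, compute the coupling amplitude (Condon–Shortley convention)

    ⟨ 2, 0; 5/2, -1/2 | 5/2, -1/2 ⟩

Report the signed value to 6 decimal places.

-0.478091

j₁+j₂−J=2  J+j₁−j₂=2  J−j₁+j₂=3  j₁+j₂+J+1=8
(j₁±m₁, j₂±m₂, J±M) = (2,2,2,3,2,3)
P² = 72/35
sum k=0..2:
  [0] +1/8 = 1/8
  [1] −1/2 = -1/2
  [2] +1/24 = 1/24
S = -1/3
C² = P²·S² = 8/35 ; C = -0.478091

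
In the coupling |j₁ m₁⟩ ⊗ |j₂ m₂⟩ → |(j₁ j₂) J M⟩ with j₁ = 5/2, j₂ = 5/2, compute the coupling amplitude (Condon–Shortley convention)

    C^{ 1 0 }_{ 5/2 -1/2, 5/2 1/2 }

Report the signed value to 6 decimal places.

+√(1/70) ≈ +0.119523

triangle: 4!*1!*1!/7! = 24/5040
(j±m)!: 2!*3!*3!*2!*1!*1! = 144
prefactor² = (2J+1)*Δ*N² = 72/35
  k=2: +1/(2!*2!*1!*1!*0!*0!) = 1/4
  k=3: −1/(3!*1!*0!*0!*1!*1!) = -1/6
Σ = 1/12  ⇒  CG² = 72/35*1/12² = 1/70
CG = +√(1/70) = +0.119523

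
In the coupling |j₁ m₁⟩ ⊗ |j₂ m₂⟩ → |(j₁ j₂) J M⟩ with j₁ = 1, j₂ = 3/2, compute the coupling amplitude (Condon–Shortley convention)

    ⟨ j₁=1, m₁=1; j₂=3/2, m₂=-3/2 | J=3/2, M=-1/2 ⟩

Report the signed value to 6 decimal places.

+0.632456

j₁+j₂−J=1  J+j₁−j₂=1  J−j₁+j₂=2  j₁+j₂+J+1=5
(j₁±m₁, j₂±m₂, J±M) = (2,0,0,3,1,2)
P² = 8/5
sum k=0..0:
  [0] +1/2 = 1/2
S = 1/2
C² = P²·S² = 2/5 ; C = +0.632456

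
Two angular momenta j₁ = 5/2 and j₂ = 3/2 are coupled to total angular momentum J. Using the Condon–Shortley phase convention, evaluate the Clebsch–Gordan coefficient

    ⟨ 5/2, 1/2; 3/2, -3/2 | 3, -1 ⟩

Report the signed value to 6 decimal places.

j₁+j₂−J=1  J+j₁−j₂=4  J−j₁+j₂=2  j₁+j₂+J+1=8
(j₁±m₁, j₂±m₂, J±M) = (3,2,0,3,2,4)
P² = 144/5
sum k=0..0:
  [0] +1/8 = 1/8
S = 1/8
C² = P²·S² = 9/20 ; C = +0.670820

+0.670820  (= +√(9/20))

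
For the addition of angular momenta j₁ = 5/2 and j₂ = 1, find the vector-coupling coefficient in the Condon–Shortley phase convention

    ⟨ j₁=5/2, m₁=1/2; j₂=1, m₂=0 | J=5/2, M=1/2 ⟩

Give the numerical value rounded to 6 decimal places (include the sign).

triangle: 1!·4!·1!/7! = 24/5040
(j±m)!: 3!·2!·1!·1!·3!·2! = 144
prefactor² = (2J+1)·Δ·N² = 144/35
  k=0: +1/(0!·1!·2!·1!·2!·0!) = 1/4
  k=1: −1/(1!·0!·1!·0!·3!·1!) = -1/6
Σ = 1/12  ⇒  CG² = 144/35·1/12² = 1/35
CG = +√(1/35) = +0.169031

+√(1/35) ≈ +0.169031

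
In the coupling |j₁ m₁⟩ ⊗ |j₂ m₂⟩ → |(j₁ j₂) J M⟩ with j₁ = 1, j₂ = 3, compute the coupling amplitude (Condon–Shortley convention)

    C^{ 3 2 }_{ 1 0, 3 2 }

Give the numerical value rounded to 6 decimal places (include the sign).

j₁+j₂−J=1  J+j₁−j₂=1  J−j₁+j₂=5  j₁+j₂+J+1=8
(j₁±m₁, j₂±m₂, J±M) = (1,1,5,1,5,1)
P² = 300
sum k=0..1:
  [0] +1/120 = 1/120
  [1] −1/24 = -1/24
S = -1/30
C² = P²·S² = 1/3 ; C = -0.577350

-0.577350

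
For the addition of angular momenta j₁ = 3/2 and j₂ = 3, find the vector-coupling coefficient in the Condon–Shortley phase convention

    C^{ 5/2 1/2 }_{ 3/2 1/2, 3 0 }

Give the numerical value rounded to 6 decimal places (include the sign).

j₁+j₂−J=2  J+j₁−j₂=1  J−j₁+j₂=4  j₁+j₂+J+1=8
(j₁±m₁, j₂±m₂, J±M) = (2,1,3,3,3,2)
P² = 216/35
sum k=0..1:
  [0] +1/12 = 1/12
  [1] −1/4 = -1/4
S = -1/6
C² = P²·S² = 6/35 ; C = -0.414039

-0.414039  (= −√(6/35))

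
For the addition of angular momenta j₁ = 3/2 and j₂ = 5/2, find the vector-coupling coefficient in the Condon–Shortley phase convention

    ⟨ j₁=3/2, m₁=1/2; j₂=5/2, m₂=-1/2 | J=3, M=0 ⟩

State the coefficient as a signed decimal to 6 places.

√[7·1!2!4!/8! · 2!1!2!3!3!3!] = √(36/5)
  +(−1)^0/∏(0,1,1,2,1,2)! = 1/4  (running 1/4)
  +(−1)^1/∏(1,0,0,1,2,3)! = -1/12  (running 1/6)
⟨..|..⟩ = √(36/5)·(1/6) = +0.447214

+√(1/5) ≈ +0.447214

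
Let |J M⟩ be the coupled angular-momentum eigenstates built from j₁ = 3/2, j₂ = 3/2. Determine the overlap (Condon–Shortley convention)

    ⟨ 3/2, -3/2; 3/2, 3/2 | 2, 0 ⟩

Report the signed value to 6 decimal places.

-0.500000

j₁+j₂−J=1  J+j₁−j₂=2  J−j₁+j₂=2  j₁+j₂+J+1=6
(j₁±m₁, j₂±m₂, J±M) = (0,3,3,0,2,2)
P² = 4
sum k=1..1:
  [1] −1/4 = -1/4
S = -1/4
C² = P²·S² = 1/4 ; C = -0.500000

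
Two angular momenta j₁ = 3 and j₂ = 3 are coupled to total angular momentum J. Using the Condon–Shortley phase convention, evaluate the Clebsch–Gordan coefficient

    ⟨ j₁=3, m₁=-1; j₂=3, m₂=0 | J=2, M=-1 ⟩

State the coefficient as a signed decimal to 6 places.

+0.154303  (= +√(1/42))

j₁+j₂−J=4  J+j₁−j₂=2  J−j₁+j₂=2  j₁+j₂+J+1=9
(j₁±m₁, j₂±m₂, J±M) = (2,4,3,3,1,3)
P² = 96/7
sum k=2..3:
  [2] +1/8 = 1/8
  [3] −1/12 = -1/12
S = 1/24
C² = P²·S² = 1/42 ; C = +0.154303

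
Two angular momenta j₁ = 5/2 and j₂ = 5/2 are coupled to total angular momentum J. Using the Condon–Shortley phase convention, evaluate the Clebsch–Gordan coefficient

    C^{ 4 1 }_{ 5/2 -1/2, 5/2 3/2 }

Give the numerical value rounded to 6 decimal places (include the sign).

−√(5/14) ≈ -0.597614

j₁+j₂−J=1  J+j₁−j₂=4  J−j₁+j₂=4  j₁+j₂+J+1=10
(j₁±m₁, j₂±m₂, J±M) = (2,3,4,1,5,3)
P² = 10368/35
sum k=0..1:
  [0] +1/144 = 1/144
  [1] −1/24 = -1/24
S = -5/144
C² = P²·S² = 5/14 ; C = -0.597614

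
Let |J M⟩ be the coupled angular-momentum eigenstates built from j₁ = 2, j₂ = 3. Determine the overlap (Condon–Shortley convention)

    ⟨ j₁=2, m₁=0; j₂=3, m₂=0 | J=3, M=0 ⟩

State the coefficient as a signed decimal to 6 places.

j₁+j₂−J=2  J+j₁−j₂=2  J−j₁+j₂=4  j₁+j₂+J+1=9
(j₁±m₁, j₂±m₂, J±M) = (2,2,3,3,3,3)
P² = 48/5
sum k=0..2:
  [0] +1/24 = 1/24
  [1] −1/4 = -1/4
  [2] +1/24 = 1/24
S = -1/6
C² = P²·S² = 4/15 ; C = -0.516398

-0.516398  (= −√(4/15))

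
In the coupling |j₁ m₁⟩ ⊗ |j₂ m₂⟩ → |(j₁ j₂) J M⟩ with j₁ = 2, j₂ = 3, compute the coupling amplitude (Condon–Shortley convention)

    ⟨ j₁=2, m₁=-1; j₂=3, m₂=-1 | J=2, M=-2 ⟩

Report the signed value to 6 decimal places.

+√(3/14) ≈ +0.462910

√[5·3!1!3!/8! · 1!3!2!4!0!4!] = √(216/7)
  +(−1)^2/∏(2,1,1,0,0,3)! = 1/12  (running 1/12)
⟨..|..⟩ = √(216/7)·(1/12) = +0.462910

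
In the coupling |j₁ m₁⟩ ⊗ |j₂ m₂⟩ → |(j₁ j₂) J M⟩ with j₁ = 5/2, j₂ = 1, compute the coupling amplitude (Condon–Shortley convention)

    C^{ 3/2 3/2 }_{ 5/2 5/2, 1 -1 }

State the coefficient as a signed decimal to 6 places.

+√(2/3) = +0.816497

√[4·2!3!0!/6! · 5!0!0!2!3!0!] = √(96)
  +(−1)^0/∏(0,2,0,0,3,0)! = 1/12  (running 1/12)
⟨..|..⟩ = √(96)·(1/12) = +0.816497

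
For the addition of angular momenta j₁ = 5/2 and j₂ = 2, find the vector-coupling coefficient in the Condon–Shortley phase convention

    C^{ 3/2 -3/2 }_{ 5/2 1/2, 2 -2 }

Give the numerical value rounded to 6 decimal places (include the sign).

√[4·3!2!1!/7! · 3!2!0!4!0!3!] = √(576/35)
  +(−1)^0/∏(0,3,2,0,0,1)! = 1/12  (running 1/12)
⟨..|..⟩ = √(576/35)·(1/12) = +0.338062

+0.338062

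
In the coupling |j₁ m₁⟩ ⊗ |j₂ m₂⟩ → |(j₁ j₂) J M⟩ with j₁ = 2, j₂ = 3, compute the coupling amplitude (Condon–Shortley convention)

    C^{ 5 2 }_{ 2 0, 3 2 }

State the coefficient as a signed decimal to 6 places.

triangle: 0!*4!*6!/11! = 17280/39916800
(j±m)!: 2!*2!*5!*1!*7!*3! = 14515200
prefactor² = (2J+1)*Δ*N² = 69120
  k=0: +1/(0!*0!*2!*5!*2!*1!) = 1/480
Σ = 1/480  ⇒  CG² = 69120*1/480² = 3/10
CG = +√(3/10) = +0.547723

+0.547723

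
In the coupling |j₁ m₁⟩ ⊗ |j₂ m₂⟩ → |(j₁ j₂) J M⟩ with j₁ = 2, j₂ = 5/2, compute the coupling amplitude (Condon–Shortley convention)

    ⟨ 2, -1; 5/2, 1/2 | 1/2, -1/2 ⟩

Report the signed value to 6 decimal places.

−√(2/15) ≈ -0.365148

triangle: 4!×0!×1!/6! = 24/720
(j±m)!: 1!×3!×3!×2!×0!×1! = 72
prefactor² = (2J+1)×Δ×N² = 24/5
  k=3: −1/(3!×1!×0!×0!×0!×1!) = -1/6
Σ = -1/6  ⇒  CG² = 24/5×(-1/6)² = 2/15
CG = −√(2/15) = -0.365148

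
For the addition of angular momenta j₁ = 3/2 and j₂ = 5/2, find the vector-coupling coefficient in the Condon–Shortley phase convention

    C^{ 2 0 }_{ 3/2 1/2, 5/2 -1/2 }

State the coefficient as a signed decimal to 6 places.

j₁+j₂−J=2  J+j₁−j₂=1  J−j₁+j₂=3  j₁+j₂+J+1=7
(j₁±m₁, j₂±m₂, J±M) = (2,1,2,3,2,2)
P² = 8/7
sum k=0..1:
  [0] +1/4 = 1/4
  [1] −1/2 = -1/2
S = -1/4
C² = P²·S² = 1/14 ; C = -0.267261

−√(1/14) ≈ -0.267261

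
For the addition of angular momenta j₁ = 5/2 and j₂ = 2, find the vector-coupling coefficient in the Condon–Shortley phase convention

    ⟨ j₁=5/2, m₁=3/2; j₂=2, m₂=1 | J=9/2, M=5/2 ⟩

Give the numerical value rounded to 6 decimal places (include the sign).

+√(5/9) ≈ +0.745356

triangle: 0!×5!×4!/10! = 2880/3628800
(j±m)!: 4!×1!×3!×1!×7!×2! = 1451520
prefactor² = (2J+1)×Δ×N² = 11520
  k=0: +1/(0!×0!×1!×3!×4!×1!) = 1/144
Σ = 1/144  ⇒  CG² = 11520×1/144² = 5/9
CG = +√(5/9) = +0.745356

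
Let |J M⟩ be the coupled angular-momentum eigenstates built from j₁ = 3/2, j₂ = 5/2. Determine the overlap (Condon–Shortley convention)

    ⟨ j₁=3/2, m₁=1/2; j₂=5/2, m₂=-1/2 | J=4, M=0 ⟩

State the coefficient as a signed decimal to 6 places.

triangle: 0!×3!×5!/9! = 720/362880
(j±m)!: 2!×1!×2!×3!×4!×4! = 13824
prefactor² = (2J+1)×Δ×N² = 1728/7
  k=0: +1/(0!×0!×1!×2!×2!×3!) = 1/24
Σ = 1/24  ⇒  CG² = 1728/7×1/24² = 3/7
CG = +√(3/7) = +0.654654

+√(3/7) = +0.654654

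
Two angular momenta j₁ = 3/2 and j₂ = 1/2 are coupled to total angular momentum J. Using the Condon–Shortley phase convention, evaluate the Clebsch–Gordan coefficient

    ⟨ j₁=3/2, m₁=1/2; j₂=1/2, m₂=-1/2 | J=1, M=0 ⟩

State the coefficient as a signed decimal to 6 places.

√[3·1!2!0!/4! · 2!1!0!1!1!1!] = √(1/2)
  +(−1)^0/∏(0,1,1,0,1,0)! = 1  (running 1)
⟨..|..⟩ = √(1/2)·(1) = +0.707107

+√(1/2) = +0.707107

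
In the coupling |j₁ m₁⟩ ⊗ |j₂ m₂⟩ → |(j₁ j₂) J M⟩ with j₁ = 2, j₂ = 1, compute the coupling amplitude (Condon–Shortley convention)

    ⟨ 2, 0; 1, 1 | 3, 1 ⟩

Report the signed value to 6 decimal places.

+0.632456  (= +√(2/5))

√[7·0!4!2!/7! · 2!2!2!0!4!2!] = √(128/5)
  +(−1)^0/∏(0,0,2,2,2,0)! = 1/8  (running 1/8)
⟨..|..⟩ = √(128/5)·(1/8) = +0.632456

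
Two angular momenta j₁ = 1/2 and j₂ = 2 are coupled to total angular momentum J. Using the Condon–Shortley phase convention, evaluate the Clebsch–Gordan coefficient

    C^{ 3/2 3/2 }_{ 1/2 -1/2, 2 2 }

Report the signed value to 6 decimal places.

triangle: 1!·0!·3!/5! = 6/120
(j±m)!: 0!·1!·4!·0!·3!·0! = 144
prefactor² = (2J+1)·Δ·N² = 144/5
  k=1: −1/(1!·0!·0!·3!·0!·0!) = -1/6
Σ = -1/6  ⇒  CG² = 144/5·(-1/6)² = 4/5
CG = −√(4/5) = -0.894427

−√(4/5) ≈ -0.894427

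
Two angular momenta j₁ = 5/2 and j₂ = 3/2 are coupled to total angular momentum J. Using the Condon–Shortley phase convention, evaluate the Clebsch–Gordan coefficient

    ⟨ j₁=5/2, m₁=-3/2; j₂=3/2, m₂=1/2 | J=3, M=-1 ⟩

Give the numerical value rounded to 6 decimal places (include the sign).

-0.639010

j₁+j₂−J=1  J+j₁−j₂=4  J−j₁+j₂=2  j₁+j₂+J+1=8
(j₁±m₁, j₂±m₂, J±M) = (1,4,2,1,2,4)
P² = 96/5
sum k=0..1:
  [0] +1/48 = 1/48
  [1] −1/6 = -1/6
S = -7/48
C² = P²·S² = 49/120 ; C = -0.639010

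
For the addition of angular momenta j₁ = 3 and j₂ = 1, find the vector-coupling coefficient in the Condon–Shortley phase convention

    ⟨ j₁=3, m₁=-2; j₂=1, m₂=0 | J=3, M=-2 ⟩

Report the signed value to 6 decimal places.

√[7·1!5!1!/8! · 1!5!1!1!1!5!] = √(300)
  +(−1)^0/∏(0,1,5,1,0,0)! = 1/120  (running 1/120)
  +(−1)^1/∏(1,0,4,0,1,1)! = -1/24  (running -1/30)
⟨..|..⟩ = √(300)·(-1/30) = -0.577350

−√(1/3) = -0.577350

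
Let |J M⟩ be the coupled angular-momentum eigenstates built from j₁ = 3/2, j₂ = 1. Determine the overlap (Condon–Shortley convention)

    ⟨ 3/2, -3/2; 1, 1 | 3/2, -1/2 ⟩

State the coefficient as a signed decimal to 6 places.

√[4·1!2!1!/5! · 0!3!2!0!1!2!] = √(8/5)
  +(−1)^1/∏(1,0,2,1,0,0)! = -1/2  (running -1/2)
⟨..|..⟩ = √(8/5)·(-1/2) = -0.632456

−√(2/5) ≈ -0.632456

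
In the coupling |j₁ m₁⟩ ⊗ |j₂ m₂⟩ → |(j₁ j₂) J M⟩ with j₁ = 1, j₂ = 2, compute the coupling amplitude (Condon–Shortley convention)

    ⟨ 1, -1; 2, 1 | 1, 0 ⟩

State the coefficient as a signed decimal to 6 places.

j₁+j₂−J=2  J+j₁−j₂=0  J−j₁+j₂=2  j₁+j₂+J+1=5
(j₁±m₁, j₂±m₂, J±M) = (0,2,3,1,1,1)
P² = 6/5
sum k=2..2:
  [2] +1/2 = 1/2
S = 1/2
C² = P²·S² = 3/10 ; C = +0.547723

+0.547723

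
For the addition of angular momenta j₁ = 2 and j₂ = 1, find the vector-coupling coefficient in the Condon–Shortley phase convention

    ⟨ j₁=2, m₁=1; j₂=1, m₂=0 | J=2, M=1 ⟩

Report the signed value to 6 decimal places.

+0.408248

triangle: 1!*3!*1!/6! = 6/720
(j±m)!: 3!*1!*1!*1!*3!*1! = 36
prefactor² = (2J+1)*Δ*N² = 3/2
  k=0: +1/(0!*1!*1!*1!*2!*0!) = 1/2
  k=1: −1/(1!*0!*0!*0!*3!*1!) = -1/6
Σ = 1/3  ⇒  CG² = 3/2*1/3² = 1/6
CG = +√(1/6) = +0.408248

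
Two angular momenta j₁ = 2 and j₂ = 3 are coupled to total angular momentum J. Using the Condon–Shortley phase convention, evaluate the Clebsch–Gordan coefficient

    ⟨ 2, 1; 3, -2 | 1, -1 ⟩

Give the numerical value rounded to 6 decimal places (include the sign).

−√(2/7) = -0.534522

triangle: 4!×0!×2!/7! = 48/5040
(j±m)!: 3!×1!×1!×5!×0!×2! = 1440
prefactor² = (2J+1)×Δ×N² = 288/7
  k=1: −1/(1!×3!×0!×0!×0!×2!) = -1/12
Σ = -1/12  ⇒  CG² = 288/7×(-1/12)² = 2/7
CG = −√(2/7) = -0.534522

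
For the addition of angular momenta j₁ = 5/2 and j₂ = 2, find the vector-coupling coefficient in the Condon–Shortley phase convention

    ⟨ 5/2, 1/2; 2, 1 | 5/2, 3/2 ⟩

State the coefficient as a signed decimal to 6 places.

√[6·2!3!2!/8! · 3!2!3!1!4!1!] = √(216/35)
  +(−1)^1/∏(1,1,1,2,2,0)! = -1/4  (running -1/4)
  +(−1)^2/∏(2,0,0,1,3,1)! = 1/12  (running -1/6)
⟨..|..⟩ = √(216/35)·(-1/6) = -0.414039

−√(6/35) = -0.414039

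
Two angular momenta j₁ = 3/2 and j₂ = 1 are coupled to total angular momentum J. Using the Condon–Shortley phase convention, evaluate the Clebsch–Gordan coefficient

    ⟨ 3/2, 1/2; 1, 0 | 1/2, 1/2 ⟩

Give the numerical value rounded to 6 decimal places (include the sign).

triangle: 2!·1!·0!/4! = 2/24
(j±m)!: 2!·1!·1!·1!·1!·0! = 2
prefactor² = (2J+1)·Δ·N² = 1/3
  k=1: −1/(1!·1!·0!·0!·1!·0!) = -1
Σ = -1  ⇒  CG² = 1/3·(-1)² = 1/3
CG = −√(1/3) = -0.577350

-0.577350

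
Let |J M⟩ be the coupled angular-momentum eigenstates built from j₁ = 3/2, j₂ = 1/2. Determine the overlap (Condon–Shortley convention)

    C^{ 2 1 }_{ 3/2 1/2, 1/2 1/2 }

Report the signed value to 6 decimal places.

triangle: 0!·3!·1!/5! = 6/120
(j±m)!: 2!·1!·1!·0!·3!·1! = 12
prefactor² = (2J+1)·Δ·N² = 3
  k=0: +1/(0!·0!·1!·1!·2!·0!) = 1/2
Σ = 1/2  ⇒  CG² = 3·1/2² = 3/4
CG = +√(3/4) = +0.866025

+√(3/4) = +0.866025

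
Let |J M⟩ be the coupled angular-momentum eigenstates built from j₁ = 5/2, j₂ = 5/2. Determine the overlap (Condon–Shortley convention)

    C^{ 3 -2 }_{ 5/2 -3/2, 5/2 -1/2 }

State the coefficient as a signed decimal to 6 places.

triangle: 2!*3!*3!/9! = 72/362880
(j±m)!: 1!*4!*2!*3!*1!*5! = 34560
prefactor² = (2J+1)*Δ*N² = 48
  k=1: −1/(1!*1!*3!*1!*0!*2!) = -1/12
  k=2: +1/(2!*0!*2!*0!*1!*3!) = 1/24
Σ = -1/24  ⇒  CG² = 48*(-1/24)² = 1/12
CG = −√(1/12) = -0.288675

-0.288675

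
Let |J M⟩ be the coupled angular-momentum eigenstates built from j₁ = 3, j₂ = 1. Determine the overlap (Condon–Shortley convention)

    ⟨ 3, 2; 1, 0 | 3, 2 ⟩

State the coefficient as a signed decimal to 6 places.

+√(1/3) ≈ +0.577350

j₁+j₂−J=1  J+j₁−j₂=5  J−j₁+j₂=1  j₁+j₂+J+1=8
(j₁±m₁, j₂±m₂, J±M) = (5,1,1,1,5,1)
P² = 300
sum k=0..1:
  [0] +1/24 = 1/24
  [1] −1/120 = -1/120
S = 1/30
C² = P²·S² = 1/3 ; C = +0.577350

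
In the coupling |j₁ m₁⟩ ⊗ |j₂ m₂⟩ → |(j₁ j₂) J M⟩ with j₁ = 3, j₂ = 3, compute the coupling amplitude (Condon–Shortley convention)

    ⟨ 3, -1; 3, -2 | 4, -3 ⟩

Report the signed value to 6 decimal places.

−√(1/11) = -0.301511

√[9·2!4!4!/11! · 2!4!1!5!1!7!] = √(82944/11)
  +(−1)^0/∏(0,2,4,1,0,3)! = 1/288  (running 1/288)
  +(−1)^1/∏(1,1,3,0,1,4)! = -1/144  (running -1/288)
⟨..|..⟩ = √(82944/11)·(-1/288) = -0.301511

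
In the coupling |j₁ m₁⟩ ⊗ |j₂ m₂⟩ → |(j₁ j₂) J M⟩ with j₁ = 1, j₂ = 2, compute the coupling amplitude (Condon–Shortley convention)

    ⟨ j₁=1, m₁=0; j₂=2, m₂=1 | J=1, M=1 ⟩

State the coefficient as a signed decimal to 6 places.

−√(3/10) ≈ -0.547723

√[3·2!0!2!/5! · 1!1!3!1!2!0!] = √(6/5)
  +(−1)^1/∏(1,1,0,2,0,0)! = -1/2  (running -1/2)
⟨..|..⟩ = √(6/5)·(-1/2) = -0.547723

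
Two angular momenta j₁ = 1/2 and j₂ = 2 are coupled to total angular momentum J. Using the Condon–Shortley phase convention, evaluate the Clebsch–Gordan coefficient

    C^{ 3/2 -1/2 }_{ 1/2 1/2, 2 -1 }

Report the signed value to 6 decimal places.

+√(3/5) ≈ +0.774597

j₁+j₂−J=1  J+j₁−j₂=0  J−j₁+j₂=3  j₁+j₂+J+1=5
(j₁±m₁, j₂±m₂, J±M) = (1,0,1,3,1,2)
P² = 12/5
sum k=0..0:
  [0] +1/2 = 1/2
S = 1/2
C² = P²·S² = 3/5 ; C = +0.774597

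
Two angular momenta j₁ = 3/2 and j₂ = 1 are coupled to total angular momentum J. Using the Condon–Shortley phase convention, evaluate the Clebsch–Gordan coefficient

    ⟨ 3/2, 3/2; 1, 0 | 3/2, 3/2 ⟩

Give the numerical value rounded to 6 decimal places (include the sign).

√[4·1!2!1!/5! · 3!0!1!1!3!0!] = √(12/5)
  +(−1)^0/∏(0,1,0,1,2,0)! = 1/2  (running 1/2)
⟨..|..⟩ = √(12/5)·(1/2) = +0.774597

+√(3/5) ≈ +0.774597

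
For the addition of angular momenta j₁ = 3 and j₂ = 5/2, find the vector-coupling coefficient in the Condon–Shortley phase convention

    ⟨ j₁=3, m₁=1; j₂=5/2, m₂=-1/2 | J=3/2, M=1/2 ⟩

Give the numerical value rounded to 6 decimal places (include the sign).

-0.097590

triangle: 4!×2!×1!/8! = 48/40320
(j±m)!: 4!×2!×2!×3!×2!×1! = 1152
prefactor² = (2J+1)×Δ×N² = 192/35
  k=1: −1/(1!×3!×1!×1!×1!×0!) = -1/6
  k=2: +1/(2!×2!×0!×0!×2!×1!) = 1/8
Σ = -1/24  ⇒  CG² = 192/35×(-1/24)² = 1/105
CG = −√(1/105) = -0.097590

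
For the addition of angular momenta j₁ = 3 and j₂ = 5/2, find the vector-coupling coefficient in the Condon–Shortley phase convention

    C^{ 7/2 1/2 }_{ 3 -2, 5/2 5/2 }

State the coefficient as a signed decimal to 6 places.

+0.503953

triangle: 2!*4!*3!/10! = 288/3628800
(j±m)!: 1!*5!*5!*0!*4!*3! = 2073600
prefactor² = (2J+1)*Δ*N² = 9216/7
  k=2: +1/(2!*0!*3!*3!*1!*0!) = 1/72
Σ = 1/72  ⇒  CG² = 9216/7*1/72² = 16/63
CG = +√(16/63) = +0.503953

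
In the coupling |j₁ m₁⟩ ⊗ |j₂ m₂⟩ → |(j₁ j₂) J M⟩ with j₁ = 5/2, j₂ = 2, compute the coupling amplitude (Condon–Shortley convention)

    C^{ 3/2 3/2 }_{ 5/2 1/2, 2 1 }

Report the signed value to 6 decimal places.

triangle: 3!×2!×1!/7! = 12/5040
(j±m)!: 3!×2!×3!×1!×3!×0! = 432
prefactor² = (2J+1)×Δ×N² = 144/35
  k=2: +1/(2!×1!×0!×1!×2!×0!) = 1/4
Σ = 1/4  ⇒  CG² = 144/35×1/4² = 9/35
CG = +√(9/35) = +0.507093

+√(9/35) ≈ +0.507093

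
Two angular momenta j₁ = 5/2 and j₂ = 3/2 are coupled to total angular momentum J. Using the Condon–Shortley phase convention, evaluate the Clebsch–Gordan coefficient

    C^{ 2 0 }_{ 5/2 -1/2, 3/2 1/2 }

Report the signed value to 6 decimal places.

−√(1/14) ≈ -0.267261

j₁+j₂−J=2  J+j₁−j₂=3  J−j₁+j₂=1  j₁+j₂+J+1=7
(j₁±m₁, j₂±m₂, J±M) = (2,3,2,1,2,2)
P² = 8/7
sum k=1..2:
  [1] −1/2 = -1/2
  [2] +1/4 = 1/4
S = -1/4
C² = P²·S² = 1/14 ; C = -0.267261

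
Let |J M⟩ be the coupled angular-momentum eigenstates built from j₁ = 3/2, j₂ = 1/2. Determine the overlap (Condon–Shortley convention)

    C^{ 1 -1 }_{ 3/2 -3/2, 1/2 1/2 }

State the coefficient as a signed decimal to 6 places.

−√(3/4) = -0.866025

√[3·1!2!0!/4! · 0!3!1!0!0!2!] = √(3)
  +(−1)^1/∏(1,0,2,0,0,0)! = -1/2  (running -1/2)
⟨..|..⟩ = √(3)·(-1/2) = -0.866025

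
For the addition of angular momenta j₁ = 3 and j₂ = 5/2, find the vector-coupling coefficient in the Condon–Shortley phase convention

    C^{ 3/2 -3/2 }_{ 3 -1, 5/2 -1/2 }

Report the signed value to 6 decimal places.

+0.507093

j₁+j₂−J=4  J+j₁−j₂=2  J−j₁+j₂=1  j₁+j₂+J+1=8
(j₁±m₁, j₂±m₂, J±M) = (2,4,2,3,0,3)
P² = 576/35
sum k=2..2:
  [2] +1/8 = 1/8
S = 1/8
C² = P²·S² = 9/35 ; C = +0.507093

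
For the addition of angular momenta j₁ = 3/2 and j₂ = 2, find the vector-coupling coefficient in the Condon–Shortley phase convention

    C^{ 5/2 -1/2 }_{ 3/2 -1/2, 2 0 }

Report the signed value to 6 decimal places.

triangle: 1!×2!×3!/7! = 12/5040
(j±m)!: 1!×2!×2!×2!×2!×3! = 96
prefactor² = (2J+1)×Δ×N² = 48/35
  k=0: +1/(0!×1!×2!×2!×0!×1!) = 1/4
  k=1: −1/(1!×0!×1!×1!×1!×2!) = -1/2
Σ = -1/4  ⇒  CG² = 48/35×(-1/4)² = 3/35
CG = −√(3/35) = -0.292770

-0.292770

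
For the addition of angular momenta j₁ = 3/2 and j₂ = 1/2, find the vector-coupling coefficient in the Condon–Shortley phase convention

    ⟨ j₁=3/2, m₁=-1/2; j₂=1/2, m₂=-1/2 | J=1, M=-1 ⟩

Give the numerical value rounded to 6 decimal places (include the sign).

triangle: 1!×2!×0!/4! = 2/24
(j±m)!: 1!×2!×0!×1!×0!×2! = 4
prefactor² = (2J+1)×Δ×N² = 1
  k=0: +1/(0!×1!×2!×0!×0!×0!) = 1/2
Σ = 1/2  ⇒  CG² = 1×1/2² = 1/4
CG = +√(1/4) = +0.500000

+0.500000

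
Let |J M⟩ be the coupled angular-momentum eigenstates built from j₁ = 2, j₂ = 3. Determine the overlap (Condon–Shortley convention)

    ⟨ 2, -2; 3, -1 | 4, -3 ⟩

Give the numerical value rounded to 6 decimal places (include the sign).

triangle: 1!×3!×5!/10! = 720/3628800
(j±m)!: 0!×4!×2!×4!×1!×7! = 5806080
prefactor² = (2J+1)×Δ×N² = 10368
  k=1: −1/(1!×0!×3!×1!×0!×4!) = -1/144
Σ = -1/144  ⇒  CG² = 10368×(-1/144)² = 1/2
CG = −√(1/2) = -0.707107

−√(1/2) = -0.707107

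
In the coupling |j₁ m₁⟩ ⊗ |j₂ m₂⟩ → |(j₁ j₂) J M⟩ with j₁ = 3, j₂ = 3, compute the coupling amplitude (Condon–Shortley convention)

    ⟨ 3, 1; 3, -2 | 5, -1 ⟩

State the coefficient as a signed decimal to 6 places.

+0.566947  (= +√(9/28))

triangle: 1!*5!*5!/12! = 14400/479001600
(j±m)!: 4!*2!*1!*5!*4!*6! = 99532800
prefactor² = (2J+1)*Δ*N² = 230400/7
  k=0: +1/(0!*1!*2!*1!*3!*4!) = 1/288
  k=1: −1/(1!*0!*1!*0!*4!*5!) = -1/2880
Σ = 1/320  ⇒  CG² = 230400/7*1/320² = 9/28
CG = +√(9/28) = +0.566947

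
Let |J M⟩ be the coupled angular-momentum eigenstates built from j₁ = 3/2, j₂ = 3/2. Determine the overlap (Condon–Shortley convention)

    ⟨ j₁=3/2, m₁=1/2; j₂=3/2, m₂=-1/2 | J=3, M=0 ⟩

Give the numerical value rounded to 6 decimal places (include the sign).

triangle: 0!×3!×3!/7! = 36/5040
(j±m)!: 2!×1!×1!×2!×3!×3! = 144
prefactor² = (2J+1)×Δ×N² = 36/5
  k=0: +1/(0!×0!×1!×1!×2!×2!) = 1/4
Σ = 1/4  ⇒  CG² = 36/5×1/4² = 9/20
CG = +√(9/20) = +0.670820

+√(9/20) = +0.670820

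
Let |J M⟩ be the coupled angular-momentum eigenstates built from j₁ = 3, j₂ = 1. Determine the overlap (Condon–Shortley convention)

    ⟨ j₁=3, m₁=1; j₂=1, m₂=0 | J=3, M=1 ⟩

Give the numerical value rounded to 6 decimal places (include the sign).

+√(1/12) = +0.288675

j₁+j₂−J=1  J+j₁−j₂=5  J−j₁+j₂=1  j₁+j₂+J+1=8
(j₁±m₁, j₂±m₂, J±M) = (4,2,1,1,4,2)
P² = 48
sum k=0..1:
  [0] +1/12 = 1/12
  [1] −1/24 = -1/24
S = 1/24
C² = P²·S² = 1/12 ; C = +0.288675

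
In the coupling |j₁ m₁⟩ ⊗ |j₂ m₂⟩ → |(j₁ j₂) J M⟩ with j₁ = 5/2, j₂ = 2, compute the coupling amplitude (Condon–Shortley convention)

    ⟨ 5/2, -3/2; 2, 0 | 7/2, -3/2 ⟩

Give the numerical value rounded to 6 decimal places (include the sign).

-0.534522

j₁+j₂−J=1  J+j₁−j₂=4  J−j₁+j₂=3  j₁+j₂+J+1=9
(j₁±m₁, j₂±m₂, J±M) = (1,4,2,2,2,5)
P² = 512/7
sum k=0..1:
  [0] +1/48 = 1/48
  [1] −1/12 = -1/12
S = -1/16
C² = P²·S² = 2/7 ; C = -0.534522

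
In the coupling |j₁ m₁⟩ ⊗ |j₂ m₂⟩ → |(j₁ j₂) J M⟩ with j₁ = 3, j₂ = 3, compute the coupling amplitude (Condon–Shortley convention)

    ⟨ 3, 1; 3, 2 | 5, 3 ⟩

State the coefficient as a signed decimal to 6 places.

√[11·1!5!5!/12! · 4!2!5!1!8!2!] = √(153600)
  +(−1)^0/∏(0,1,2,5,3,0)! = 1/1440  (running 1/1440)
  +(−1)^1/∏(1,0,1,4,4,1)! = -1/576  (running -1/960)
⟨..|..⟩ = √(153600)·(-1/960) = -0.408248

−√(1/6) ≈ -0.408248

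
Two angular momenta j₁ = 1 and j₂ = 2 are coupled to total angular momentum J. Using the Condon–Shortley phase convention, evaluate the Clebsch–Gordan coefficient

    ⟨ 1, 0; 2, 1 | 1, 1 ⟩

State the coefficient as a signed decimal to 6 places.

-0.547723  (= −√(3/10))

j₁+j₂−J=2  J+j₁−j₂=0  J−j₁+j₂=2  j₁+j₂+J+1=5
(j₁±m₁, j₂±m₂, J±M) = (1,1,3,1,2,0)
P² = 6/5
sum k=1..1:
  [1] −1/2 = -1/2
S = -1/2
C² = P²·S² = 3/10 ; C = -0.547723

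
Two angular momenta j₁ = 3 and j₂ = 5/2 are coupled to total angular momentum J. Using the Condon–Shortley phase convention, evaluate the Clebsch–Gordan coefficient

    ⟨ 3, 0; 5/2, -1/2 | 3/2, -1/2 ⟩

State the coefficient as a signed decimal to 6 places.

triangle: 4!*2!*1!/8! = 48/40320
(j±m)!: 3!*3!*2!*3!*1!*2! = 864
prefactor² = (2J+1)*Δ*N² = 144/35
  k=1: −1/(1!*3!*2!*1!*0!*0!) = -1/12
  k=2: +1/(2!*2!*1!*0!*1!*1!) = 1/4
Σ = 1/6  ⇒  CG² = 144/35*1/6² = 4/35
CG = +√(4/35) = +0.338062

+0.338062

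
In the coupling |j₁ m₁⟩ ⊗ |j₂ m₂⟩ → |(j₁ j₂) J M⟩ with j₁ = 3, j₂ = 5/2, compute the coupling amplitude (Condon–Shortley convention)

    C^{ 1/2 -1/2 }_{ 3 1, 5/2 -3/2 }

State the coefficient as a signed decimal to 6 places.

-0.308607

j₁+j₂−J=5  J+j₁−j₂=1  J−j₁+j₂=0  j₁+j₂+J+1=7
(j₁±m₁, j₂±m₂, J±M) = (4,2,1,4,0,1)
P² = 384/7
sum k=1..1:
  [1] −1/24 = -1/24
S = -1/24
C² = P²·S² = 2/21 ; C = -0.308607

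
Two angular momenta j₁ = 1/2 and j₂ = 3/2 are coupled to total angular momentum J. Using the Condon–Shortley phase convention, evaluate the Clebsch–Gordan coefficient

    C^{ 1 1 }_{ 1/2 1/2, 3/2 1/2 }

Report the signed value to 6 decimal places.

triangle: 1!×0!×2!/4! = 2/24
(j±m)!: 1!×0!×2!×1!×2!×0! = 4
prefactor² = (2J+1)×Δ×N² = 1
  k=0: +1/(0!×1!×0!×2!×0!×0!) = 1/2
Σ = 1/2  ⇒  CG² = 1×1/2² = 1/4
CG = +√(1/4) = +0.500000

+0.500000  (= +√(1/4))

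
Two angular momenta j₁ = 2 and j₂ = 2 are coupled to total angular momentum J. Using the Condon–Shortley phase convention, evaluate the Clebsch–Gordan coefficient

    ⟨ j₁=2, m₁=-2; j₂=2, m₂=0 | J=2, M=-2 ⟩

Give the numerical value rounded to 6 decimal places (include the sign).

j₁+j₂−J=2  J+j₁−j₂=2  J−j₁+j₂=2  j₁+j₂+J+1=7
(j₁±m₁, j₂±m₂, J±M) = (0,4,2,2,0,4)
P² = 128/7
sum k=2..2:
  [2] +1/8 = 1/8
S = 1/8
C² = P²·S² = 2/7 ; C = +0.534522

+√(2/7) = +0.534522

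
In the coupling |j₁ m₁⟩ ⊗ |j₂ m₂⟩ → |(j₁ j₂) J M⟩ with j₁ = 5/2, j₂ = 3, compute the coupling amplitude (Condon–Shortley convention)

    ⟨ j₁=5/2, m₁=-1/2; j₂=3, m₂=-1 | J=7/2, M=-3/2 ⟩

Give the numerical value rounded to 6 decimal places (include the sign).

−√(5/21) = -0.487950

√[8·2!3!4!/10! · 2!3!2!4!2!5!] = √(3072/35)
  +(−1)^0/∏(0,2,3,2,0,2)! = 1/48  (running 1/48)
  +(−1)^1/∏(1,1,2,1,1,3)! = -1/12  (running -1/16)
  +(−1)^2/∏(2,0,1,0,2,4)! = 1/96  (running -5/96)
⟨..|..⟩ = √(3072/35)·(-5/96) = -0.487950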